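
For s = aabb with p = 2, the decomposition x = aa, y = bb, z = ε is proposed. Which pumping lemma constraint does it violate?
Violated: |xy| ≤ p

The decomposition x = aa, y = bb, z = ε for s = aabb with p = 2
violates the constraint: |xy| ≤ p

|xy| = |aabb| = 4 > 2 = p. The decomposition puts too many characters in xy.

Pumping lemma constraints:
1. xyz = s (decomposition is valid)
2. |xy| ≤ p
3. |y| > 0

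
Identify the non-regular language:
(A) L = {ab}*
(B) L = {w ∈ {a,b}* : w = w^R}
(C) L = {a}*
(B) {w ∈ {a,b}* : w = w^R}

(B) L = {w ∈ {a,b}* : w = w^R} is NOT regular.

The pumping lemma can be used to prove this:
After pumping, the string is no longer symmetric

The other languages are regular because they can be recognized by finite automata.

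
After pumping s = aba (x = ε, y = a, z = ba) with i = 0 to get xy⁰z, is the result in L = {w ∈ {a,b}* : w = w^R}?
No

xy⁰z = ε · ε · ba = ba.
ba reversed is ab ≠ ba, so it is not a palindrome and is not in L.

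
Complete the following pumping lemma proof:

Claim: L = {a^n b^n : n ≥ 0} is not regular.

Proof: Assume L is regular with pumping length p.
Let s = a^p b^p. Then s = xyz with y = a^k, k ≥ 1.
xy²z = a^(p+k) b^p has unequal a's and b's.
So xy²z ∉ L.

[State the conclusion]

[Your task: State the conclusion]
This contradicts the pumping lemma for regular languages,
which guarantees xy^i z ∈ L for all i ≥ 0.

Since our assumption that L is regular leads to a contradiction,
we conclude that L = {a^n b^n : n ≥ 0} is NOT regular. ∎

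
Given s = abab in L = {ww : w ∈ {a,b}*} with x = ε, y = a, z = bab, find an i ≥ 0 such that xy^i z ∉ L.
i = 0

xy⁰z = ε · ε · bab = bab; bab has odd length 3, so it cannot be written as ww and is not in L.
(Other choices also work, e.g. i = 2, 3; only i = 1 is guaranteed to stay in L since xy¹z = s.)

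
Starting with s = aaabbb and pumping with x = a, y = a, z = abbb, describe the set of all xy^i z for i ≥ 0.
{xy^i z : i ≥ 0} = {a^(2+i) b^3 : i ≥ 0} = {aabbb, aaabbb, aaaabbb, ...}

With x = a, y = a, z = abbb: Starting with aaabbb and pumping the second 'a', we get strings with 2+i a's followed by 3 b's for i = 0, 1, 2, ...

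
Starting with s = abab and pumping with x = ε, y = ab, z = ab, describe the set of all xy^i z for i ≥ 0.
{xy^i z : i ≥ 0} = {(ab)^(i+1) : i ≥ 0} = {ab, abab, ababab, ...}

With x = ε, y = ab, z = ab: Pumping 'ab' gives strings of alternating a's and b's.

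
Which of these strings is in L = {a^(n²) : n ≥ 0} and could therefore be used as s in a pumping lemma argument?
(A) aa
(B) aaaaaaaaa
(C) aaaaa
(B) aaaaaaaaa

The pumping lemma is applied to a string s that lies in L, so first check membership of each option:
- (A) aa has length 2, strictly between 1² = 1 and 2² = 4, so it is not in L ✗
- (B) aaaaaaaaa has length 9 = 3², a perfect square, so it is in L ✓
- (C) aaaaa has length 5, strictly between 2² = 4 and 3² = 9, so it is not in L ✗

Only (B) aaaaaaaaa is in L, so it is the only candidate that could play the role of s.
(In a complete proof one picks s in terms of the pumping length p so that |s| ≥ p is guaranteed; a fixed string like aaaaaaaaa illustrates the shape of such an s.)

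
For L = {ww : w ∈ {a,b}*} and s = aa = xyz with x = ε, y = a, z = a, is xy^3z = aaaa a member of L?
Yes

xy³z = ε · aaa · a = aaaa.
aaaa splits into halves aa · aa, which are equal, so it is in L (w = aa).
(A single pumped string landing in L is not a contradiction by itself; a non-regularity proof needs some i for which xy^i z ∉ L, for every admissible decomposition.)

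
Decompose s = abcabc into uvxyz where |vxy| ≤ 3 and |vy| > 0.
u='ab', v='c', x='a', y='b', z='c'

For s = abcabc with pumping length p = 3:

One valid decomposition:
- u = 'ab'
- v = 'c'
- x = 'a'
- y = 'b'
- z = 'c'

Verification:
- uvxyz = 'ab' + 'c' + 'a' + 'b' + 'c' = abcabc ✓
- |vxy| = |'cab'| = 3 ≤ 3 ✓
- |vy| = |'cb'| = 2 > 0 ✓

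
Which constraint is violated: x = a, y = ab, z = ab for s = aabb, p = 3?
Violated: xyz = s

The decomposition x = a, y = ab, z = ab for s = aabb with p = 3
violates the constraint: xyz = s

xyz = 'a' + 'ab' + 'ab' = 'aabab' ≠ 'aabb' = s. The decomposition doesn't reconstruct s.

Pumping lemma constraints:
1. xyz = s (decomposition is valid)
2. |xy| ≤ p
3. |y| > 0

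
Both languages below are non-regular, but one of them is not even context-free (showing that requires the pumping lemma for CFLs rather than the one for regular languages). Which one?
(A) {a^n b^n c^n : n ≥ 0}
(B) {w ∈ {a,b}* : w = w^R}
(A) {a^n b^n c^n : n ≥ 0}

(A) {a^n b^n c^n : n ≥ 0} requires the CFL pumping lemma.

- {w ∈ {a,b}* : w = w^R} is context-free (but not regular)
  • Can be shown non-regular with the regular pumping lemma
  • After pumping, the string is no longer symmetric

- {a^n b^n c^n : n ≥ 0} is NOT context-free
  • Requires the CFL pumping lemma to prove
  • Cannot maintain three equal counts simultaneously

The CFL pumping lemma is "stronger" in that it can prove non-membership
in the larger class of context-free languages.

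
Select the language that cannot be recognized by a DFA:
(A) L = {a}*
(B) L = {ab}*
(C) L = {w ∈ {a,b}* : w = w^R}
(C) {w ∈ {a,b}* : w = w^R}

(C) L = {w ∈ {a,b}* : w = w^R} is NOT regular.

The pumping lemma can be used to prove this:
After pumping, the string is no longer symmetric

The other languages are regular because they can be recognized by finite automata.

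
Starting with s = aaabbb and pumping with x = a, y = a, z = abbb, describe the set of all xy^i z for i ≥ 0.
{xy^i z : i ≥ 0} = {a^(2+i) b^3 : i ≥ 0} = {aabbb, aaabbb, aaaabbb, ...}

With x = a, y = a, z = abbb: Starting with aaabbb and pumping the second 'a', we get strings with 2+i a's followed by 3 b's for i = 0, 1, 2, ...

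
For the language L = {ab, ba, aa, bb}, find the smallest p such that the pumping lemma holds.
p = 3

For a finite language L, the pumping lemma holds vacuously if p > max|s| for s ∈ L.

The longest string in L = {ab, ba, aa, bb} has length 2.
If p = 3, then no string s ∈ L has |s| ≥ p, so the condition is vacuously true.

The minimum pumping length is p = 3.

Why no smaller p works: for any p ≤ 2, the longest string s ∈ L has |s| = 2 ≥ p, so it would
have to be pumpable; but pumping up (i = 2, 3, ...) produces ever longer strings, which cannot all lie in the
finite language L. So the pumping property fails for every p ≤ 2.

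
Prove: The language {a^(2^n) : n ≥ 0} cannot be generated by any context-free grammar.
Assume for contradiction that L is context-free, and let p ≥ 1 be the pumping length given by the pumping lemma for CFLs.
Choose s = a^(2^p). Then s ∈ L and |s| = 2^p ≥ p.
By the CFL pumping lemma, s = uvxyz for some u, v, x, y, z with |vxy| ≤ p, |vy| ≥ 1, and uv^i xy^i z ∈ L for every i ≥ 0.
All symbols are a's, so only lengths matter: let k = |vy|, with 1 ≤ k ≤ |vxy| ≤ p < 2^p.

Take i = 2: |uv²xy²z| = 2^p + k, and 2^p < 2^p + k < 2^p + 2^p = 2^(p+1).
So the length lies strictly between consecutive powers of two and is not a power of 2; uv²xy²z ∉ L.

This contradicts the CFL pumping lemma, which requires uv^i xy^i z ∈ L for all i ≥ 0.
Hence L = {a^(2^n) : n ≥ 0} is not context-free. ∎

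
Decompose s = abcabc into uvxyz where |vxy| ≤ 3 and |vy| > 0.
u='ab', v='c', x='a', y='b', z='c'

For s = abcabc with pumping length p = 3:

One valid decomposition:
- u = 'ab'
- v = 'c'
- x = 'a'
- y = 'b'
- z = 'c'

Verification:
- uvxyz = 'ab' + 'c' + 'a' + 'b' + 'c' = abcabc ✓
- |vxy| = |'cab'| = 3 ≤ 3 ✓
- |vy| = |'cb'| = 2 > 0 ✓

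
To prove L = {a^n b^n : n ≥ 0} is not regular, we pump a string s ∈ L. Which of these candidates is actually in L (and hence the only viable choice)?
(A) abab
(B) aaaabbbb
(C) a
(B) aaaabbbb

The pumping lemma is applied to a string s that lies in L, so first check membership of each option:
- (A) abab has an a after a b, so it is not of the form a^n b^n and is not in L ✗
- (B) aaaabbbb = a^4 b^4 has equal counts (4 = 4), so it is in L ✓
- (C) a has 1 a's and 0 b's; 1 ≠ 0, so it is not in L ✗

Only (B) aaaabbbb is in L, so it is the only candidate that could play the role of s.
(In a complete proof one picks s in terms of the pumping length p so that |s| ≥ p is guaranteed; a fixed string like aaaabbbb illustrates the shape of such an s.)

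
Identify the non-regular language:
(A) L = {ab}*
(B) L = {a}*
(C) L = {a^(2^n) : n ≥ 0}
(C) {a^(2^n) : n ≥ 0}

(C) L = {a^(2^n) : n ≥ 0} is NOT regular.

The pumping lemma can be used to prove this:
After pumping, length is no longer a power of 2

The other languages are regular because they can be recognized by finite automata.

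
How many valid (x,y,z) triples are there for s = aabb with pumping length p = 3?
6

For s = 'aabb' with pumping length p = 3:

Constraints: |xy| ≤ 3, |y| > 0

Valid decompositions (|xy| ≤ p, |y| ≥ 1):
  • x='', y='a', z='abb'
  • x='a', y='a', z='bb'
  • x='', y='aa', z='bb'
  • x='aa', y='b', z='b'
  • x='a', y='ab', z='b'
  • x='', y='aab', z='b'

Total count: 6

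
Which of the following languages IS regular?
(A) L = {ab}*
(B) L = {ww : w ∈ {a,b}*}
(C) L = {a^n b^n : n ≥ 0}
(A) {ab}*

(A) L = {ab}* is regular.

This can be recognized by a finite automaton (DFA/NFA).
Regular expressions like {ab}* define regular languages.

The other choices are not regular:
- {ww : w ∈ {a,b}*}: After pumping, the two halves no longer match
- {a^n b^n : n ≥ 0}: After pumping, the number of a's and b's become unequal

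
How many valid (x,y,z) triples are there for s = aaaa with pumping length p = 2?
3

For s = 'aaaa' with pumping length p = 2:

Constraints: |xy| ≤ 2, |y| > 0

Valid decompositions (|xy| ≤ p, |y| ≥ 1):
  • x='', y='a', z='aaa'
  • x='a', y='a', z='aa'
  • x='', y='aa', z='aa'

Total count: 3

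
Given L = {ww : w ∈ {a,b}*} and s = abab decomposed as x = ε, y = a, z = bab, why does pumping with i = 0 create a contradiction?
xy⁰z = bab ∉ L

Pumping with i = 0 replaces y = a by y⁰ = ε:
- Original: s = xyz = abab; abab splits into halves ab · ab, which are equal, so it is in L (w = ab)
- Pumped: xy⁰z = ε · ε · bab = bab
- bab has odd length 3, so it cannot be written as ww and is not in L

The pumping lemma would require xy⁰z ∈ L, so this decomposition yields a contradiction.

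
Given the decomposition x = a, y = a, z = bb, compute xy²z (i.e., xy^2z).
aaabb

Given x = 'a', y = 'a', z = 'bb' and i = 2:

xy^2z = x + y·y·...·y (2 times) + z
       = 'a' + 'a'^2 + 'bb'
       = 'a' + 'aa' + 'bb'
       = 'aaabb'

The pumped string is 'aaabb' with length 5.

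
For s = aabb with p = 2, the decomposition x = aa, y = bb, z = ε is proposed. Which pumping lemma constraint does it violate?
Violated: |xy| ≤ p

The decomposition x = aa, y = bb, z = ε for s = aabb with p = 2
violates the constraint: |xy| ≤ p

|xy| = |aabb| = 4 > 2 = p. The decomposition puts too many characters in xy.

Pumping lemma constraints:
1. xyz = s (decomposition is valid)
2. |xy| ≤ p
3. |y| > 0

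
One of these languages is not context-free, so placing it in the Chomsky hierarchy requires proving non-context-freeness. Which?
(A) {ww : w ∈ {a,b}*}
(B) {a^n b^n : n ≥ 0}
(A) {ww : w ∈ {a,b}*}

(A) {ww : w ∈ {a,b}*} requires the CFL pumping lemma.

- {a^n b^n : n ≥ 0} is context-free (but not regular)
  • Can be shown non-regular with the regular pumping lemma
  • After pumping, the number of a's and b's become unequal

- {ww : w ∈ {a,b}*} is NOT context-free
  • Requires the CFL pumping lemma to prove
  • Even a PDA cannot compare two arbitrary halves symbol by symbol; CFL pumping on a^p b^p a^p b^p fails

The CFL pumping lemma is "stronger" in that it can prove non-membership
in the larger class of context-free languages.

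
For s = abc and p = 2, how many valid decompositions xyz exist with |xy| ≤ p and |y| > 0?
3

For s = 'abc' with pumping length p = 2:

Constraints: |xy| ≤ 2, |y| > 0

Valid decompositions (|xy| ≤ p, |y| ≥ 1):
  • x='', y='a', z='bc'
  • x='a', y='b', z='c'
  • x='', y='ab', z='c'

Total count: 3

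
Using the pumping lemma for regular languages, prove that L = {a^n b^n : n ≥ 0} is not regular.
Assume for contradiction that L is regular, and let p ≥ 1 be the pumping length given by the pumping lemma.
Choose s = a^p b^p. Then s ∈ L and |s| = 2p ≥ p.
By the pumping lemma, s = xyz for some x, y, z with |xy| ≤ p, |y| ≥ 1, and xy^i z ∈ L for every i ≥ 0.
Since |xy| ≤ p and the first p symbols of s are all a's, we must have y = a^k for some k with 1 ≤ k ≤ p.

Take i = 0: xy⁰z = a^(p − k) b^p.
This string has p − k a's but p b's, and p − k < p because k ≥ 1. So xy⁰z ∉ L.

This contradicts the pumping lemma, which requires xy^i z ∈ L for all i ≥ 0.
Hence L = {a^n b^n : n ≥ 0} is not regular. ∎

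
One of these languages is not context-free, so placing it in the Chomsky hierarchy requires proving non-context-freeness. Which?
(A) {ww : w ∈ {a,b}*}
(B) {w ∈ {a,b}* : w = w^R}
(A) {ww : w ∈ {a,b}*}

(A) {ww : w ∈ {a,b}*} requires the CFL pumping lemma.

- {w ∈ {a,b}* : w = w^R} is context-free (but not regular)
  • Can be shown non-regular with the regular pumping lemma
  • After pumping, the string is no longer symmetric

- {ww : w ∈ {a,b}*} is NOT context-free
  • Requires the CFL pumping lemma to prove
  • Cannot verify equality of two arbitrary substrings

The CFL pumping lemma is "stronger" in that it can prove non-membership
in the larger class of context-free languages.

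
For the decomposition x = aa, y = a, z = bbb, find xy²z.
aaaabbb

Given x = 'aa', y = 'a', z = 'bbb' and i = 2:

xy^2z = x + y·y·...·y (2 times) + z
       = 'aa' + 'a'^2 + 'bbb'
       = 'aa' + 'aa' + 'bbb'
       = 'aaaabbb'

The pumped string is 'aaaabbb' with length 7.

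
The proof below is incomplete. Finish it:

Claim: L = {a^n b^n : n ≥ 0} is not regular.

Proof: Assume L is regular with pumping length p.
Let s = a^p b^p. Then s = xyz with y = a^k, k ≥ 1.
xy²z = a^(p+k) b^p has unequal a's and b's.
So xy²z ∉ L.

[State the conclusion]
This contradicts the pumping lemma for regular languages,
which guarantees xy^i z ∈ L for all i ≥ 0.

Since our assumption that L is regular leads to a contradiction,
we conclude that L = {a^n b^n : n ≥ 0} is NOT regular. ∎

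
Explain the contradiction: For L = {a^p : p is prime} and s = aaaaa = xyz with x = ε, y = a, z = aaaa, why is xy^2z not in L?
xy²z = aaaaaa ∉ L

Pumping with i = 2 replaces y = a by y² = aa:
- Original: s = xyz = aaaaa; aaaaa has length 5, which is prime, so it is in L
- Pumped: xy²z = ε · aa · aaaa = aaaaaa
- aaaaaa has length 6 = 2 × 3, which is not prime, so it is not in L

The pumping lemma would require xy²z ∈ L, so this decomposition yields a contradiction.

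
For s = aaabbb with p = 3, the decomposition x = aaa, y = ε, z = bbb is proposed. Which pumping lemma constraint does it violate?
Violated: |y| > 0

The decomposition x = aaa, y = ε, z = bbb for s = aaabbb with p = 3
violates the constraint: |y| > 0

|y| = 0, but the pumping lemma requires |y| > 0 (y must be non-empty).

Pumping lemma constraints:
1. xyz = s (decomposition is valid)
2. |xy| ≤ p
3. |y| > 0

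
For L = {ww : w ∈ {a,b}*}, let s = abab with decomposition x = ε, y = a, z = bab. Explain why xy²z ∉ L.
xy²z = aabab ∉ L

Pumping with i = 2 replaces y = a by y² = aa:
- Original: s = xyz = abab; abab splits into halves ab · ab, which are equal, so it is in L (w = ab)
- Pumped: xy²z = ε · aa · bab = aabab
- aabab has odd length 5, so it cannot be written as ww and is not in L

The pumping lemma would require xy²z ∈ L, so this decomposition yields a contradiction.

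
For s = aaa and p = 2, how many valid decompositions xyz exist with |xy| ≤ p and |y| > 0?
3

For s = 'aaa' with pumping length p = 2:

Constraints: |xy| ≤ 2, |y| > 0

Valid decompositions (|xy| ≤ p, |y| ≥ 1):
  • x='', y='a', z='aa'
  • x='a', y='a', z='a'
  • x='', y='aa', z='a'

Total count: 3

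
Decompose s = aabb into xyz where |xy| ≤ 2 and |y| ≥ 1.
x = '', y = 'a', z = 'abb'

For s = aabb and p = 2, one valid decomposition is:
- x = '' (length 0)
- y = 'a' (length 1)
- z = 'abb' (length 3)

Verification:
- xyz = '' + 'a' + 'abb' = aabb ✓
- |xy| = 1 ≤ 2 ✓
- |y| = 1 > 0 ✓

All pumping lemma constraints are satisfied.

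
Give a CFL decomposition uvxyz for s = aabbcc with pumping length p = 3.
u='aa', v='b', x='b', y='c', z='c'

For s = aabbcc with pumping length p = 3:

One valid decomposition:
- u = 'aa'
- v = 'b'
- x = 'b'
- y = 'c'
- z = 'c'

Verification:
- uvxyz = 'aa' + 'b' + 'b' + 'c' + 'c' = aabbcc ✓
- |vxy| = |'bbc'| = 3 ≤ 3 ✓
- |vy| = |'bc'| = 2 > 0 ✓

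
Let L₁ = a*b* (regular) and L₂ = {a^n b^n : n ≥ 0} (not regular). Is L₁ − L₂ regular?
No — L₁ − L₂ is not regular.

a*b* − {a^n b^n} = {a^n b^m : n ≠ m}. If this were regular, then its complement intersected with a*b*, namely {a^n b^n : n ≥ 0}, would be regular too (closure under complement and intersection) — contradiction. So L₁ − L₂ is not regular.

Note that the bare facts "L₁ regular, L₂ non-regular" do not settle the question by themselves: the closure of regular languages under ∪, ∩, complement and difference applies only when BOTH operands are regular. With a non-regular operand the result can come out regular or non-regular depending on the specific languages, so one has to work out L₁ − L₂ for this particular pair, as above.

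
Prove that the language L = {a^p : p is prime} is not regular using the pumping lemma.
Assume for contradiction that L is regular, and let p ≥ 1 be the pumping length given by the pumping lemma.
Choose a prime q with q ≥ p (one exists because there are infinitely many primes) and let s = a^q. Then s ∈ L and |s| = q ≥ p.
By the pumping lemma, s = xyz for some x, y, z with |xy| ≤ p, |y| ≥ 1, and xy^i z ∈ L for every i ≥ 0.
Here y = a^k for some k with 1 ≤ k ≤ p, and xy^i z = a^(q + (i − 1)k) for every i ≥ 0.

Take i = q + 1: |xy^(q+1) z| = q + qk = q(k + 1).
Both factors satisfy q ≥ 2 and k + 1 ≥ 2, so q(k + 1) is composite, and xy^(q+1) z ∉ L.

This contradicts the pumping lemma, which requires xy^i z ∈ L for all i ≥ 0.
Hence L = {a^p : p is prime} is not regular. ∎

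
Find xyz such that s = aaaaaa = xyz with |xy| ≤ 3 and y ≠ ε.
x = '', y = 'a', z = 'aaaaa'

For s = aaaaaa and p = 3, one valid decomposition is:
- x = '' (length 0)
- y = 'a' (length 1)
- z = 'aaaaa' (length 5)

Verification:
- xyz = '' + 'a' + 'aaaaa' = aaaaaa ✓
- |xy| = 1 ≤ 3 ✓
- |y| = 1 > 0 ✓

All pumping lemma constraints are satisfied.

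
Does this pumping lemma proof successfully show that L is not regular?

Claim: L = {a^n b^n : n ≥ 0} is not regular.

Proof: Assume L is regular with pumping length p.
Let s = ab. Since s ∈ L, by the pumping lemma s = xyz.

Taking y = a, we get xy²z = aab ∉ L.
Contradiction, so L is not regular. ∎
The proof is INCORRECT.

Error: The string s = ab may be shorter than p.
The pumping lemma only applies to strings with |s| ≥ p, and p is not under our control.
We must choose s in terms of p, e.g. s = a^p b^p, to ensure |s| ≥ p.
(The proof also fixes one particular y; a valid argument must handle every decomposition with |xy| ≤ p and |y| ≥ 1 — for s = a^p b^p this forces y = a^k, and then xy²z = a^(p+k) b^p ∉ L.)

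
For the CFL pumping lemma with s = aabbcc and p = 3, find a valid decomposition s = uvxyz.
u='aa', v='b', x='b', y='c', z='c'

For s = aabbcc with pumping length p = 3:

One valid decomposition:
- u = 'aa'
- v = 'b'
- x = 'b'
- y = 'c'
- z = 'c'

Verification:
- uvxyz = 'aa' + 'b' + 'b' + 'c' + 'c' = aabbcc ✓
- |vxy| = |'bbc'| = 3 ≤ 3 ✓
- |vy| = |'bc'| = 2 > 0 ✓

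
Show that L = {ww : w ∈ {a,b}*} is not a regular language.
Assume for contradiction that L is regular, and let p ≥ 1 be the pumping length given by the pumping lemma.
Choose s = a^p b a^p b. Then s ∈ L (take w = a^p b) and |s| = 2p + 2 ≥ p.
By the pumping lemma, s = xyz for some x, y, z with |xy| ≤ p, |y| ≥ 1, and xy^i z ∈ L for every i ≥ 0.
Since |xy| ≤ p and the first p symbols of s are all a's, y = a^k for some k with 1 ≤ k ≤ p.

Take i = 2: t = xy²z = a^(p + k) b a^p b.
Suppose t = uu for some string u. The string t contains exactly two b's and ends in b, so u contains exactly one b and ends in b; hence u = a^j b for some j, and uu = a^j b a^j b. Comparing with t = a^(p + k) b a^p b forces j = p + k (first block) and j = p (second block), which is impossible since k ≥ 1. So t ∉ L.

This contradicts the pumping lemma, which requires xy^i z ∈ L for all i ≥ 0.
Hence L = {ww : w ∈ {a,b}*} is not regular. ∎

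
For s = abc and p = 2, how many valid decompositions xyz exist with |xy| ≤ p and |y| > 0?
3

For s = 'abc' with pumping length p = 2:

Constraints: |xy| ≤ 2, |y| > 0

Valid decompositions (|xy| ≤ p, |y| ≥ 1):
  • x='', y='a', z='bc'
  • x='a', y='b', z='c'
  • x='', y='ab', z='c'

Total count: 3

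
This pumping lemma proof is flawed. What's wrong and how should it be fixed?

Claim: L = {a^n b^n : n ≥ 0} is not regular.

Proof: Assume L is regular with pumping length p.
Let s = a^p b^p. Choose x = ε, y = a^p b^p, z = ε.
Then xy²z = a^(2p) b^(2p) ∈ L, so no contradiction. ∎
Error: The decomposition violates |xy| ≤ p. With y = a^p b^p, |xy| = |y| = 2p > p. (The proof also miscomputes xy²z, which would be a^p b^p a^p b^p rather than a^(2p) b^(2p), and it wrongly treats one harmless decomposition as settling the matter — the prover does not get to choose the decomposition.)

Correction: The pumping lemma requires |xy| ≤ p, and the argument must handle every decomposition satisfying |xy| ≤ p, |y| ≥ 1. Since s starts with p a's, any such y consists only of a's, say y = a^k with k ≥ 1. Then xy²z = a^(p+k) b^p has unequal numbers of a's and b's, so xy²z ∉ L — the required contradiction.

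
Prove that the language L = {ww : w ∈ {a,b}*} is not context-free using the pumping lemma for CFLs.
Assume for contradiction that L is context-free, and let p ≥ 1 be the pumping length given by the pumping lemma for CFLs.
Choose s = a^p b^p a^p b^p. Then s ∈ L (take w = a^p b^p) and |s| = 4p ≥ p.
By the CFL pumping lemma, s = uvxyz for some u, v, x, y, z with |vxy| ≤ p, |vy| ≥ 1, and uv^i xy^i z ∈ L for every i ≥ 0.

Write s as four blocks A₁ B₁ A₂ B₂ with A₁ = A₂ = a^p and B₁ = B₂ = b^p. Since |vxy| ≤ p, the window vxy lies inside at most two adjacent blocks. Take i = 0 and let t = uxz, so |t| = 4p − |vy| with 1 ≤ |vy| ≤ p. If |t| is odd, t ∉ L immediately, so assume |vy| is even (hence |vy| ≥ 2) and |t|/2 = 2p − |vy|/2, which satisfies p ≤ |t|/2 ≤ 2p − 1.

Case 1 (vxy inside A₁B₁): t = a^(p−j) b^(p−l) a^p b^p with j + l = |vy|. The second half of t has length < 2p, so it is a suffix of the trailing a^p b^p and ends in b; the first half is a^(p−j) b^(p−l) a^((j+l)/2), which ends in a because (j+l)/2 ≥ 1. The halves differ, so t ∉ L.

Case 2 (vxy inside B₁A₂, straddling the middle): t = a^p b^(p−j) a^(p−l) b^p with j + l = |vy|. If t = ww, then w is a prefix of t of length ≥ p, so w begins with a^p; and w is a suffix of t of length ≥ p, so w ends with b^p. That forces |w| ≥ 2p, contradicting |w| = |t|/2 ≤ 2p − 1. So t ∉ L.

Case 3 (vxy inside A₂B₂): t = a^p b^p a^(p−j) b^(p−l) with j + l = |vy|. The first half of t is a prefix of a^p b^p, so it begins with a; the second half is b^((j+l)/2) a^(p−j) b^(p−l), which begins with b. The halves differ, so t ∉ L.

In every case uv⁰xy⁰z = uxz ∉ L.

This contradicts the CFL pumping lemma, which requires uv^i xy^i z ∈ L for all i ≥ 0.
Hence L = {ww : w ∈ {a,b}*} is not context-free. ∎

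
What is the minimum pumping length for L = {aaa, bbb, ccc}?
p = 4

For a finite language L, the pumping lemma holds vacuously if p > max|s| for s ∈ L.

The longest string in L = {aaa, bbb, ccc} has length 3.
If p = 4, then no string s ∈ L has |s| ≥ p, so the condition is vacuously true.

The minimum pumping length is p = 4.

Why no smaller p works: for any p ≤ 3, the longest string s ∈ L has |s| = 3 ≥ p, so it would
have to be pumpable; but pumping up (i = 2, 3, ...) produces ever longer strings, which cannot all lie in the
finite language L. So the pumping property fails for every p ≤ 3.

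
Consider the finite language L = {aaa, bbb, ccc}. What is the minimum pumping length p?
p = 4

For a finite language L, the pumping lemma holds vacuously if p > max|s| for s ∈ L.

The longest string in L = {aaa, bbb, ccc} has length 3.
If p = 4, then no string s ∈ L has |s| ≥ p, so the condition is vacuously true.

The minimum pumping length is p = 4.

Why no smaller p works: for any p ≤ 3, the longest string s ∈ L has |s| = 3 ≥ p, so it would
have to be pumpable; but pumping up (i = 2, 3, ...) produces ever longer strings, which cannot all lie in the
finite language L. So the pumping property fails for every p ≤ 3.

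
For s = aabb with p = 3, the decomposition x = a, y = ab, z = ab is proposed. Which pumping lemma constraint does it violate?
Violated: xyz = s

The decomposition x = a, y = ab, z = ab for s = aabb with p = 3
violates the constraint: xyz = s

xyz = 'a' + 'ab' + 'ab' = 'aabab' ≠ 'aabb' = s. The decomposition doesn't reconstruct s.

Pumping lemma constraints:
1. xyz = s (decomposition is valid)
2. |xy| ≤ p
3. |y| > 0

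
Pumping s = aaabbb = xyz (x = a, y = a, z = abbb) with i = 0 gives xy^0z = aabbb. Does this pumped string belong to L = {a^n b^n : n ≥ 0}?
No

xy⁰z = a · ε · abbb = aabbb.
aabbb has 2 a's and 3 b's; 2 ≠ 3, so it is not in L.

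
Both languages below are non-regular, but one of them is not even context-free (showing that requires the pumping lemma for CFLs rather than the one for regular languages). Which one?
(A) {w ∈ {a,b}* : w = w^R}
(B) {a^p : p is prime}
(B) {a^p : p is prime}

(B) {a^p : p is prime} requires the CFL pumping lemma.

- {w ∈ {a,b}* : w = w^R} is context-free (but not regular)
  • Can be shown non-regular with the regular pumping lemma
  • After pumping, the string is no longer symmetric

- {a^p : p is prime} is NOT context-free
  • Requires the CFL pumping lemma to prove
  • The CFL pumping lemma also fails because prime gaps are unbounded

The CFL pumping lemma is "stronger" in that it can prove non-membership
in the larger class of context-free languages.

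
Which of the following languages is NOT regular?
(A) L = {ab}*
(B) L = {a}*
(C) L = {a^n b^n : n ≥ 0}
(C) {a^n b^n : n ≥ 0}

(C) L = {a^n b^n : n ≥ 0} is NOT regular.

The pumping lemma can be used to prove this:
After pumping, the number of a's and b's become unequal

The other languages are regular because they can be recognized by finite automata.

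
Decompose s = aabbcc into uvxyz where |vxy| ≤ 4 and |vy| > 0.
u='a', v='a', x='bb', y='c', z='c'

For s = aabbcc with pumping length p = 4:

One valid decomposition:
- u = 'a'
- v = 'a'
- x = 'bb'
- y = 'c'
- z = 'c'

Verification:
- uvxyz = 'a' + 'a' + 'bb' + 'c' + 'c' = aabbcc ✓
- |vxy| = |'abbc'| = 4 ≤ 4 ✓
- |vy| = |'ac'| = 2 > 0 ✓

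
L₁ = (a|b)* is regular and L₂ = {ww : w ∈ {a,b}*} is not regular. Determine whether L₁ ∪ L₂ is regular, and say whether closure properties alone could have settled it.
Yes — L₁ ∪ L₂ is regular.

{ww} ⊆ (a|b)*, so L₁ ∪ L₂ = (a|b)*, which is regular.

Note that the bare facts "L₁ regular, L₂ non-regular" do not settle the question by themselves: the closure of regular languages under ∪, ∩, complement and difference applies only when BOTH operands are regular. With a non-regular operand the result can come out regular or non-regular depending on the specific languages, so one has to work out L₁ ∪ L₂ for this particular pair, as above.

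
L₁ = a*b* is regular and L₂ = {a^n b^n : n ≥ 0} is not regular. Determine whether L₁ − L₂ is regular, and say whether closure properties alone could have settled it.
No — L₁ − L₂ is not regular.

a*b* − {a^n b^n} = {a^n b^m : n ≠ m}. If this were regular, then its complement intersected with a*b*, namely {a^n b^n : n ≥ 0}, would be regular too (closure under complement and intersection) — contradiction. So L₁ − L₂ is not regular.

Note that the bare facts "L₁ regular, L₂ non-regular" do not settle the question by themselves: the closure of regular languages under ∪, ∩, complement and difference applies only when BOTH operands are regular. With a non-regular operand the result can come out regular or non-regular depending on the specific languages, so one has to work out L₁ − L₂ for this particular pair, as above.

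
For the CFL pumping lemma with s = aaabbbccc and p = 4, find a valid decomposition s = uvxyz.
u='aa', v='a', x='bb', y='b', z='ccc'

For s = aaabbbccc with pumping length p = 4:

One valid decomposition:
- u = 'aa'
- v = 'a'
- x = 'bb'
- y = 'b'
- z = 'ccc'

Verification:
- uvxyz = 'aa' + 'a' + 'bb' + 'b' + 'ccc' = aaabbbccc ✓
- |vxy| = |'abbb'| = 4 ≤ 4 ✓
- |vy| = |'ab'| = 2 > 0 ✓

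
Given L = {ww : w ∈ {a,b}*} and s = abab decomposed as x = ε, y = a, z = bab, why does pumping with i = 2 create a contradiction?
xy²z = aabab ∉ L

Pumping with i = 2 replaces y = a by y² = aa:
- Original: s = xyz = abab; abab splits into halves ab · ab, which are equal, so it is in L (w = ab)
- Pumped: xy²z = ε · aa · bab = aabab
- aabab has odd length 5, so it cannot be written as ww and is not in L

The pumping lemma would require xy²z ∈ L, so this decomposition yields a contradiction.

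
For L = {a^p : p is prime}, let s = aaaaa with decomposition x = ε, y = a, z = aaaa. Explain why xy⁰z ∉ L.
xy⁰z = aaaa ∉ L

Pumping with i = 0 replaces y = a by y⁰ = ε:
- Original: s = xyz = aaaaa; aaaaa has length 5, which is prime, so it is in L
- Pumped: xy⁰z = ε · ε · aaaa = aaaa
- aaaa has length 4 = 2 × 2, which is not prime, so it is not in L

The pumping lemma would require xy⁰z ∈ L, so this decomposition yields a contradiction.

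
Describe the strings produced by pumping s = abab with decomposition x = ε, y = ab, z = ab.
{xy^i z : i ≥ 0} = {(ab)^(i+1) : i ≥ 0} = {ab, abab, ababab, ...}

With x = ε, y = ab, z = ab: Pumping 'ab' gives strings of alternating a's and b's.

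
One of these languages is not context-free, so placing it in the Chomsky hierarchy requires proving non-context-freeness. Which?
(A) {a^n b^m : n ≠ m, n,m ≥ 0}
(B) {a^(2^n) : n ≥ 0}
(B) {a^(2^n) : n ≥ 0}

(B) {a^(2^n) : n ≥ 0} requires the CFL pumping lemma.

- {a^n b^m : n ≠ m, n,m ≥ 0} is context-free (but not regular)
  • Can be shown non-regular with the regular pumping lemma
  • After pumping a's, we can make n = m

- {a^(2^n) : n ≥ 0} is NOT context-free
  • Requires the CFL pumping lemma to prove
  • Gaps between powers of 2 grow exponentially

The CFL pumping lemma is "stronger" in that it can prove non-membership
in the larger class of context-free languages.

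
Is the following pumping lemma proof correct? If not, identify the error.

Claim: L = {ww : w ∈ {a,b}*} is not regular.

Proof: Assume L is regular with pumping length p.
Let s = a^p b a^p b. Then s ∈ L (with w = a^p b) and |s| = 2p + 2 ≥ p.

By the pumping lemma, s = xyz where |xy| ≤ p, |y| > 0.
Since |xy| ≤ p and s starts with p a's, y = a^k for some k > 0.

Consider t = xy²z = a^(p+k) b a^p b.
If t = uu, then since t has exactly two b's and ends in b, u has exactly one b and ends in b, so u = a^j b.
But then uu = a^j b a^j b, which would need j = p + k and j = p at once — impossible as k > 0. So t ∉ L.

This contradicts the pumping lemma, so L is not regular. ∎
The proof is correct.

This proof is valid because:
1. s = a^p b a^p b is in L and is chosen in terms of p, so |s| ≥ p holds for every p
2. The decomposition analysis is correct: |xy| ≤ p forces y to lie inside the leading a's
3. The contradiction is valid: the argument shows a^(p+k) b a^p b cannot be split into two equal halves
4. The conclusion follows logically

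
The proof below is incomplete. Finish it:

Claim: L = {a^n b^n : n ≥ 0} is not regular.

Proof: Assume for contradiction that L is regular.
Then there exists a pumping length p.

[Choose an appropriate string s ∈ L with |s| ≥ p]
s = a^p b^p

This string is in L (has equal a's and b's) and has length 2p ≥ p.
Any decomposition xyz with |xy| ≤ p means y consists only of a's,
so pumping will unbalance the counts.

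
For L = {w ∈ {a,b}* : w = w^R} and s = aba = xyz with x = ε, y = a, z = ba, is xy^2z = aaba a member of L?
No

xy²z = ε · aa · ba = aaba.
aaba reversed is abaa ≠ aaba, so it is not a palindrome and is not in L.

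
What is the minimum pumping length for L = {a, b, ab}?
p = 3

For a finite language L, the pumping lemma holds vacuously if p > max|s| for s ∈ L.

The longest string in L = {a, b, ab} has length 2.
If p = 3, then no string s ∈ L has |s| ≥ p, so the condition is vacuously true.

The minimum pumping length is p = 3.

Why no smaller p works: for any p ≤ 2, the longest string s ∈ L has |s| = 2 ≥ p, so it would
have to be pumpable; but pumping up (i = 2, 3, ...) produces ever longer strings, which cannot all lie in the
finite language L. So the pumping property fails for every p ≤ 2.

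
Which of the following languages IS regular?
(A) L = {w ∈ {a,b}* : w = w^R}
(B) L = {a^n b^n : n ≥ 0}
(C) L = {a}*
(C) {a}*

(C) L = {a}* is regular.

This can be recognized by a finite automaton (DFA/NFA).
Regular expressions like {a}* define regular languages.

The other choices are not regular:
- {w ∈ {a,b}* : w = w^R}: After pumping, the string is no longer symmetric
- {a^n b^n : n ≥ 0}: After pumping, the number of a's and b's become unequal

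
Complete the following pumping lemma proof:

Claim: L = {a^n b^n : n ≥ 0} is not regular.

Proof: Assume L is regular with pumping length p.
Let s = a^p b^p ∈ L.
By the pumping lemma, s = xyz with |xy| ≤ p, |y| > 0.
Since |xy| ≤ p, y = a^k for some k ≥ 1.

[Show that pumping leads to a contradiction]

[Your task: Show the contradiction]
Consider xy²z = a^(p+k) b^p.

Since k ≥ 1, we have p + k > p.
So xy²z has more a's than b's: (p+k) a's vs p b's.
This means xy²z ∉ L because a^n b^n requires equal counts.

This contradicts the pumping lemma which states xy²z ∈ L.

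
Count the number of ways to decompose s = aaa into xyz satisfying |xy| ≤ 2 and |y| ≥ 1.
3

For s = 'aaa' with pumping length p = 2:

Constraints: |xy| ≤ 2, |y| > 0

Valid decompositions (|xy| ≤ p, |y| ≥ 1):
  • x='', y='a', z='aa'
  • x='a', y='a', z='a'
  • x='', y='aa', z='a'

Total count: 3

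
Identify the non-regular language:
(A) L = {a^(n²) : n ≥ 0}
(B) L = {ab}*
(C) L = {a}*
(A) {a^(n²) : n ≥ 0}

(A) L = {a^(n²) : n ≥ 0} is NOT regular.

The pumping lemma can be used to prove this:
After pumping, length is no longer a perfect square

The other languages are regular because they can be recognized by finite automata.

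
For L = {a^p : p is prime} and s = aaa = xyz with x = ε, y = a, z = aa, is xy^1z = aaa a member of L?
Yes

xy¹z = ε · a · aa = aaa.
aaa has length 3, which is prime, so it is in L.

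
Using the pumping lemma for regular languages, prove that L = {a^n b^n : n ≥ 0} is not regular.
Assume for contradiction that L is regular, and let p ≥ 1 be the pumping length given by the pumping lemma.
Choose s = a^p b^p. Then s ∈ L and |s| = 2p ≥ p.
By the pumping lemma, s = xyz for some x, y, z with |xy| ≤ p, |y| ≥ 1, and xy^i z ∈ L for every i ≥ 0.
Since |xy| ≤ p and the first p symbols of s are all a's, we must have y = a^k for some k with 1 ≤ k ≤ p.

Take i = 2: xy²z = a^(p + k) b^p.
This string has p + k a's but p b's, and p + k > p because k ≥ 1. So xy²z ∉ L.

This contradicts the pumping lemma, which requires xy^i z ∈ L for all i ≥ 0.
Hence L = {a^n b^n : n ≥ 0} is not regular. ∎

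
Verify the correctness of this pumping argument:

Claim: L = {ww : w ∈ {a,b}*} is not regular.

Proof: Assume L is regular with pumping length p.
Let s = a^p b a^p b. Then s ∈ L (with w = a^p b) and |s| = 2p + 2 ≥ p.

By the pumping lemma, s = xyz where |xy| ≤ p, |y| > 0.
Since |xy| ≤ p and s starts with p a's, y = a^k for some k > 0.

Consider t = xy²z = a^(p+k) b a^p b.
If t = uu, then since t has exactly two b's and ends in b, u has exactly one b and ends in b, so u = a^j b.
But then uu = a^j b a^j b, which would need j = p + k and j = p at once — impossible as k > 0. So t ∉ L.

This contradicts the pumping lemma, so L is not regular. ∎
The proof is correct.

This proof is valid because:
1. s = a^p b a^p b is in L and is chosen in terms of p, so |s| ≥ p holds for every p
2. The decomposition analysis is correct: |xy| ≤ p forces y to lie inside the leading a's
3. The contradiction is valid: the argument shows a^(p+k) b a^p b cannot be split into two equal halves
4. The conclusion follows logically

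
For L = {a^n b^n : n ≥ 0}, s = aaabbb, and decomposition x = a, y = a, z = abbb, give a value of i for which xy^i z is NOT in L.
i = 3

xy³z = a · aaa · abbb = aaaaabbb; aaaaabbb has 5 a's and 3 b's; 5 ≠ 3, so it is not in L.
(Other choices also work, e.g. i = 0, 2; only i = 1 is guaranteed to stay in L since xy¹z = s.)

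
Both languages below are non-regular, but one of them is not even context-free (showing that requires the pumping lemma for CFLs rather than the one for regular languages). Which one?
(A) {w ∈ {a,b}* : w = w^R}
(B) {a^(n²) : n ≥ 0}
(B) {a^(n²) : n ≥ 0}

(B) {a^(n²) : n ≥ 0} requires the CFL pumping lemma.

- {w ∈ {a,b}* : w = w^R} is context-free (but not regular)
  • Can be shown non-regular with the regular pumping lemma
  • After pumping, the string is no longer symmetric

- {a^(n²) : n ≥ 0} is NOT context-free
  • Requires the CFL pumping lemma to prove
  • Gaps between squares grow unboundedly

The CFL pumping lemma is "stronger" in that it can prove non-membership
in the larger class of context-free languages.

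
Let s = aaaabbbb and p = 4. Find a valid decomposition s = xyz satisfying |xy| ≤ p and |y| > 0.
x = 'aa', y = 'a', z = 'abbbb'

For s = aaaabbbb and p = 4, one valid decomposition is:
- x = 'aa' (length 2)
- y = 'a' (length 1)
- z = 'abbbb' (length 5)

Verification:
- xyz = 'aa' + 'a' + 'abbbb' = aaaabbbb ✓
- |xy| = 3 ≤ 4 ✓
- |y| = 1 > 0 ✓

All pumping lemma constraints are satisfied.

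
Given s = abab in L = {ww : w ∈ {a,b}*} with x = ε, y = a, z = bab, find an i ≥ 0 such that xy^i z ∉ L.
i = 2

xy²z = ε · aa · bab = aabab; aabab has odd length 5, so it cannot be written as ww and is not in L.
(Other choices also work, e.g. i = 0, 3; only i = 1 is guaranteed to stay in L since xy¹z = s.)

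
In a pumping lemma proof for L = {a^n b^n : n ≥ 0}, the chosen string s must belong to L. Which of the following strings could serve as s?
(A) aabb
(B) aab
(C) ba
(A) aabb

The pumping lemma is applied to a string s that lies in L, so first check membership of each option:
- (A) aabb = a^2 b^2 has equal counts (2 = 2), so it is in L ✓
- (B) aab has 2 a's and 1 b's; 2 ≠ 1, so it is not in L ✗
- (C) ba has an a after a b, so it is not of the form a^n b^n and is not in L ✗

Only (A) aabb is in L, so it is the only candidate that could play the role of s.
(In a complete proof one picks s in terms of the pumping length p so that |s| ≥ p is guaranteed; a fixed string like aabb illustrates the shape of such an s.)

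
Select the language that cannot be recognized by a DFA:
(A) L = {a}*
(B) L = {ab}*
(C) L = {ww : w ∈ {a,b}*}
(C) {ww : w ∈ {a,b}*}

(C) L = {ww : w ∈ {a,b}*} is NOT regular.

The pumping lemma can be used to prove this:
After pumping, the two halves no longer match

The other languages are regular because they can be recognized by finite automata.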